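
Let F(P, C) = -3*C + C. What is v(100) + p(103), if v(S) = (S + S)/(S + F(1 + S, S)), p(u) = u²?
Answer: 10607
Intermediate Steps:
F(P, C) = -2*C
v(S) = -2 (v(S) = (S + S)/(S - 2*S) = (2*S)/((-S)) = (2*S)*(-1/S) = -2)
v(100) + p(103) = -2 + 103² = -2 + 10609 = 10607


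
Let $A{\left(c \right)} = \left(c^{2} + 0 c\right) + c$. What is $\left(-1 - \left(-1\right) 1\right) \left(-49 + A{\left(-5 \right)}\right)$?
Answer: $0$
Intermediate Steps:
$A{\left(c \right)} = c + c^{2}$ ($A{\left(c \right)} = \left(c^{2} + 0\right) + c = c^{2} + c = c + c^{2}$)
$\left(-1 - \left(-1\right) 1\right) \left(-49 + A{\left(-5 \right)}\right) = \left(-1 - \left(-1\right) 1\right) \left(-49 - 5 \left(1 - 5\right)\right) = \left(-1 - -1\right) \left(-49 - -20\right) = \left(-1 + 1\right) \left(-49 + 20\right) = 0 \left(-29\right) = 0$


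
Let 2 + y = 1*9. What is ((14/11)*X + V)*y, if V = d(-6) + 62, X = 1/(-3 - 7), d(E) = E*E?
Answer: 37681/55 ≈ 685.11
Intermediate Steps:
d(E) = E²
X = -⅒ (X = 1/(-10) = -⅒ ≈ -0.10000)
y = 7 (y = -2 + 1*9 = -2 + 9 = 7)
V = 98 (V = (-6)² + 62 = 36 + 62 = 98)
((14/11)*X + V)*y = ((14/11)*(-⅒) + 98)*7 = (-7/55 + 98)*7 = (5383/55)*7 = 37681/55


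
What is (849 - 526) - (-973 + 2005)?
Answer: -709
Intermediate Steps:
(849 - 526) - (-973 + 2005) = 323 - 1*1032 = 323 - 1032 = -709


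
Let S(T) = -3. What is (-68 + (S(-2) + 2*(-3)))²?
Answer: 5929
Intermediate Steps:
(-68 + (S(-2) + 2*(-3)))² = (-68 + (-3 + 2*(-3)))² = (-68 + (-3 - 6))² = (-68 - 9)² = (-77)² = 5929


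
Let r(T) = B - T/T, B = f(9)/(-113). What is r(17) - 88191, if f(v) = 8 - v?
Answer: -9965695/113 ≈ -88192.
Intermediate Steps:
B = 1/113 (B = (8 - 1*9)/(-113) = (8 - 9)*(-1/113) = -1*(-1/113) = 1/113 ≈ 0.0088496)
r(T) = -112/113 (r(T) = 1/113 - T/T = 1/113 - 1*1 = 1/113 - 1 = -112/113)
r(17) - 88191 = -112/113 - 88191 = -9965695/113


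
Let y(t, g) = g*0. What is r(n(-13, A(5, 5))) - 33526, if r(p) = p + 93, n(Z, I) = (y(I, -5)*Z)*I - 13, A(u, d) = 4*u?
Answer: -33446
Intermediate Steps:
y(t, g) = 0
n(Z, I) = -13 (n(Z, I) = (0*Z)*I - 13 = 0*I - 13 = 0 - 13 = -13)
r(p) = 93 + p
r(n(-13, A(5, 5))) - 33526 = (93 - 13) - 33526 = 80 - 33526 = -33446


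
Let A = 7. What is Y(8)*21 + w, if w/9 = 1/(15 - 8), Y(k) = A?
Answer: 1038/7 ≈ 148.29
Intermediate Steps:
Y(k) = 7
w = 9/7 (w = 9/(15 - 8) = 9/7 ≈ 1.2857)
Y(8)*21 + w = 7*21 + 9/7 = 147 + 9/7 = 1038/7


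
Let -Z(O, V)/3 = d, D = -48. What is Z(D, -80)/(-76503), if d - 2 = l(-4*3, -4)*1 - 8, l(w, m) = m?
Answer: -10/25501 ≈ -0.00039214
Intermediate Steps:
d = -10 (d = 2 + (-4*1 - 8) = 2 + (-4 - 8) = 2 - 12 = -10)
Z(O, V) = 30 (Z(O, V) = -3*(-10) = 30)
Z(D, -80)/(-76503) = 30/(-76503) = 30*(-1/76503) = -10/25501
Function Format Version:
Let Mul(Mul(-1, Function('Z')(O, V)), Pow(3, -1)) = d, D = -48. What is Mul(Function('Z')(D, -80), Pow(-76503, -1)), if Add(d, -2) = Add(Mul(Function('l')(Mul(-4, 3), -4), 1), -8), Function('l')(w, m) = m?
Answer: Rational(-10, 25501) ≈ -0.00039214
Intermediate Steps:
d = -10 (d = Add(2, Add(Mul(-4, 1), -8)) = Add(2, Add(-4, -8)) = Add(2, -12) = -10)
Function('Z')(O, V) = 30 (Function('Z')(O, V) = Mul(-3, -10) = 30)
Mul(Function('Z')(D, -80), Pow(-76503, -1)) = Mul(30, Pow(-76503, -1)) = Mul(30, Rational(-1, 76503)) = Rational(-10, 25501)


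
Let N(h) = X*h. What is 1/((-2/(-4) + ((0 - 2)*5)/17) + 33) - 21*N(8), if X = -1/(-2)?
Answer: -93962/1119 ≈ -83.970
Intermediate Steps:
X = 1/2 (X = -1*(-1/2) = 1/2 ≈ 0.50000)
N(h) = h/2
1/((-2/(-4) + ((0 - 2)*5)/17) + 33) - 21*N(8) = 1/((-2/(-4) + ((0 - 2)*5)/17) + 33) - 21*8/2 = 1/((-2*(-1/4) - 2*5*(1/17)) + 33) - 21*4 = 1/((1/2 - 10*1/17) + 33) - 84 = 1/((1/2 - 10/17) + 33) - 84 = 1/(-3/34 + 33) - 84 = 1/(1119/34) - 84 = 34/1119 - 84 = -93962/1119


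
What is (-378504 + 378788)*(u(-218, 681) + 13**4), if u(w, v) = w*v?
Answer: -34050748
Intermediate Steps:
u(w, v) = v*w
(-378504 + 378788)*(u(-218, 681) + 13**4) = (-378504 + 378788)*(681*(-218) + 13**4) = 284*(-148458 + 28561) = 284*(-119897) = -34050748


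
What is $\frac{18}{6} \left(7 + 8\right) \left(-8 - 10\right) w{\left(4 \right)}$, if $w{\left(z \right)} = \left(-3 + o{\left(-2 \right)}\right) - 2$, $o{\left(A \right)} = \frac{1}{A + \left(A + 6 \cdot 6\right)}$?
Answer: $\frac{64395}{16} \approx 4024.7$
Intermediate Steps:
$o{\left(A \right)} = \frac{1}{36 + 2 A}$ ($o{\left(A \right)} = \frac{1}{A + \left(A + 36\right)} = \frac{1}{A + \left(36 + A\right)} = \frac{1}{36 + 2 A}$)
$w{\left(z \right)} = - \frac{159}{32}$ ($w{\left(z \right)} = \left(-3 + \frac{1}{2 \left(18 - 2\right)}\right) - 2 = \left(-3 + \frac{1}{2 \cdot 16}\right) - 2 = \left(-3 + \frac{1}{2} \cdot \frac{1}{16}\right) - 2 = \left(-3 + \frac{1}{32}\right) - 2 = - \frac{95}{32} - 2 = - \frac{159}{32}$)
$\frac{18}{6} \left(7 + 8\right) \left(-8 - 10\right) w{\left(4 \right)} = \frac{18}{6} \left(7 + 8\right) \left(-8 - 10\right) \left(- \frac{159}{32}\right) = 18 \cdot \frac{1}{6} \cdot 15 \left(-18\right) \left(- \frac{159}{32}\right) = 3 \left(-270\right) \left(- \frac{159}{32}\right) = \left(-810\right) \left(- \frac{159}{32}\right) = \frac{64395}{16}$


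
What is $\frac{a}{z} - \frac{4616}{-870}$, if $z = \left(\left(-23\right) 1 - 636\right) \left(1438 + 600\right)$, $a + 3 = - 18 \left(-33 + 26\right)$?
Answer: $\frac{3099687431}{584223270} \approx 5.3057$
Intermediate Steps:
$a = 123$ ($a = -3 - 18 \left(-33 + 26\right) = -3 - -126 = -3 + 126 = 123$)
$z = -1343042$ ($z = \left(-23 - 636\right) 2038 = \left(-659\right) 2038 = -1343042$)
$\frac{a}{z} - \frac{4616}{-870} = \frac{123}{-1343042} - \frac{4616}{-870} = 123 \left(- \frac{1}{1343042}\right) - - \frac{2308}{435} = - \frac{123}{1343042} + \frac{2308}{435} = \frac{3099687431}{584223270}$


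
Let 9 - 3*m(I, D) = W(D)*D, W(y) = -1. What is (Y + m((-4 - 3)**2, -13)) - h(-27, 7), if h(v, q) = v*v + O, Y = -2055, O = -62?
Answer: -8170/3 ≈ -2723.3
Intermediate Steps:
h(v, q) = -62 + v**2 (h(v, q) = v*v - 62 = v**2 - 62 = -62 + v**2)
m(I, D) = 3 + D/3 (m(I, D) = 3 - (-1)*D/3 = 3 + D/3)
(Y + m((-4 - 3)**2, -13)) - h(-27, 7) = (-2055 + (3 + (1/3)*(-13))) - (-62 + (-27)**2) = (-2055 + (3 - 13/3)) - (-62 + 729) = (-2055 - 4/3) - 1*667 = -6169/3 - 667 = -8170/3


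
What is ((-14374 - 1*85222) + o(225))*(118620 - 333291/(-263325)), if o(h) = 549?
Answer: -1031275541238059/87775 ≈ -1.1749e+10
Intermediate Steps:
((-14374 - 1*85222) + o(225))*(118620 - 333291/(-263325)) = ((-14374 - 1*85222) + 549)*(118620 - 333291/(-263325)) = ((-14374 - 85222) + 549)*(118620 - 333291*(-1/263325)) = (-99596 + 549)*(118620 + 111097/87775) = -99047*10411981597/87775 = -1031275541238059/87775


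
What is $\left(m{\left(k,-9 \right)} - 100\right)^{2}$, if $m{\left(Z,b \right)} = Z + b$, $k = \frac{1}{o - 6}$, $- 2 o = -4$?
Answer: $\frac{190969}{16} \approx 11936.0$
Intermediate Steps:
$o = 2$ ($o = \left(- \frac{1}{2}\right) \left(-4\right) = 2$)
$k = - \frac{1}{4}$ ($k = \frac{1}{2 - 6} = \frac{1}{-4} = - \frac{1}{4} \approx -0.25$)
$\left(m{\left(k,-9 \right)} - 100\right)^{2} = \left(\left(- \frac{1}{4} - 9\right) - 100\right)^{2} = \left(- \frac{37}{4} - 100\right)^{2} = \left(- \frac{437}{4}\right)^{2} = \frac{190969}{16}$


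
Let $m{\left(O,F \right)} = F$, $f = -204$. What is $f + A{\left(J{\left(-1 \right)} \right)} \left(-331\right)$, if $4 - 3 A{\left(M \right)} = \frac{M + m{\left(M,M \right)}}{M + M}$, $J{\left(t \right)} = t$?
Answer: $-535$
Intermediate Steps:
$A{\left(M \right)} = 1$ ($A{\left(M \right)} = \frac{4}{3} - \frac{\left(M + M\right) \frac{1}{M + M}}{3} = \frac{4}{3} - \frac{2 M \frac{1}{2 M}}{3} = \frac{4}{3} - \frac{1}{3} = 1$)
$f + A{\left(J{\left(-1 \right)} \right)} \left(-331\right) = -204 + 1 \left(-331\right) = -204 - 331 = -535$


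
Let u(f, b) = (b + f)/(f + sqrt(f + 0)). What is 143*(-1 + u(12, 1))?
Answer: 26 - 169*sqrt(3)/6 ≈ -22.786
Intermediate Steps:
u(f, b) = (b + f)/(f + sqrt(f))
143*(-1 + u(12, 1)) = 143*(-1 + (1 + 12)/(12 + sqrt(12))) = 143*(-1 + 13/(12 + 2*sqrt(3))) = -143 + 1859/(12 + 2*sqrt(3))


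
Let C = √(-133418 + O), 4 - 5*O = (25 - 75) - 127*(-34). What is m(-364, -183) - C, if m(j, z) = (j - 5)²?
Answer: 136161 - I*√3356770/5 ≈ 1.3616e+5 - 366.43*I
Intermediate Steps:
O = -4264/5 (O = ⅘ - ((25 - 75) - 127*(-34))/5 = ⅘ - (-50 + 4318)/5 = ⅘ - ⅕*4268 = ⅘ - 4268/5 = -4264/5 ≈ -852.80)
C = I*√3356770/5 (C = √(-133418 - 4264/5) = √(-671354/5) = I*√3356770/5 ≈ 366.43*I)
m(j, z) = (-5 + j)²
m(-364, -183) - C = (-5 - 364)² - I*√3356770/5 = (-369)² - I*√3356770/5 = 136161 - I*√3356770/5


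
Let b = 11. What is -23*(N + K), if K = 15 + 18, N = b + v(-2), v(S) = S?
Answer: -966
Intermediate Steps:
N = 9 (N = 11 - 2 = 9)
K = 33
-23*(N + K) = -23*(9 + 33) = -23*42 = -966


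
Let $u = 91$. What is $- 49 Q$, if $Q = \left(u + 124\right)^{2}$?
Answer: $-2265025$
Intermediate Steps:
$Q = 46225$ ($Q = \left(91 + 124\right)^{2} = 215^{2} = 46225$)
$- 49 Q = \left(-49\right) 46225 = -2265025$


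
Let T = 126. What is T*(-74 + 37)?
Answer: -4662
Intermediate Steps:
T*(-74 + 37) = 126*(-74 + 37) = 126*(-37) = -4662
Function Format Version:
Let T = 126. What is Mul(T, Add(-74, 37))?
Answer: -4662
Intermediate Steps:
Mul(T, Add(-74, 37)) = Mul(126, Add(-74, 37)) = Mul(126, -37) = -4662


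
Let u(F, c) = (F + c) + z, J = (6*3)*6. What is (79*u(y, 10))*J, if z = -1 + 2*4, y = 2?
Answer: 162108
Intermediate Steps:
J = 108 (J = 18*6 = 108)
z = 7 (z = -1 + 8 = 7)
u(F, c) = 7 + F + c (u(F, c) = (F + c) + 7 = 7 + F + c)
(79*u(y, 10))*J = (79*(7 + 2 + 10))*108 = (79*19)*108 = 1501*108 = 162108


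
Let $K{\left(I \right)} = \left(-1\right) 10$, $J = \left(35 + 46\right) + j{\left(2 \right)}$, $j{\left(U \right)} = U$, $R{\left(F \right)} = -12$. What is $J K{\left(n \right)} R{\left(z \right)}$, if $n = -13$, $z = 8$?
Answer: $9960$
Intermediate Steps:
$J = 83$ ($J = \left(35 + 46\right) + 2 = 81 + 2 = 83$)
$K{\left(I \right)} = -10$
$J K{\left(n \right)} R{\left(z \right)} = 83 \left(-10\right) \left(-12\right) = \left(-830\right) \left(-12\right) = 9960$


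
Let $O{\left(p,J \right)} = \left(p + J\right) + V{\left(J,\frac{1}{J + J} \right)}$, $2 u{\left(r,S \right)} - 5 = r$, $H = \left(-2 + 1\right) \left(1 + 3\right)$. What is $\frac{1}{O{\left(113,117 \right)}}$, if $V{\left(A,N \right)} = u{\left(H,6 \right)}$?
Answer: $\frac{2}{461} \approx 0.0043384$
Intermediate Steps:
$H = -4$ ($H = \left(-1\right) 4 = -4$)
$u{\left(r,S \right)} = \frac{5}{2} + \frac{r}{2}$
$V{\left(A,N \right)} = \frac{1}{2}$ ($V{\left(A,N \right)} = \frac{5}{2} + \frac{1}{2} \left(-4\right) = \frac{5}{2} - 2 = \frac{1}{2}$)
$O{\left(p,J \right)} = \frac{1}{2} + J + p$ ($O{\left(p,J \right)} = \left(p + J\right) + \frac{1}{2} = \left(J + p\right) + \frac{1}{2} = \frac{1}{2} + J + p$)
$\frac{1}{O{\left(113,117 \right)}} = \frac{1}{\frac{1}{2} + 117 + 113} = \frac{1}{\frac{461}{2}} = \frac{2}{461}$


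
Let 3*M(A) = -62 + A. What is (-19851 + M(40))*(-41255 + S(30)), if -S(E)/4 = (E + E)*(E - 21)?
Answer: 2586448625/3 ≈ 8.6215e+8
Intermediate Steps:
S(E) = -8*E*(-21 + E) (S(E) = -4*(E + E)*(E - 21) = -4*2*E*(-21 + E) = -8*E*(-21 + E))
M(A) = -62/3 + A/3 (M(A) = (-62 + A)/3 = -62/3 + A/3)
(-19851 + M(40))*(-41255 + S(30)) = (-19851 + (-62/3 + (⅓)*40))*(-41255 + 8*30*(21 - 1*30)) = (-19851 + (-62/3 + 40/3))*(-41255 + 8*30*(21 - 30)) = (-19851 - 22/3)*(-41255 + 8*30*(-9)) = -59575*(-41255 - 2160)/3 = -59575/3*(-43415) = 2586448625/3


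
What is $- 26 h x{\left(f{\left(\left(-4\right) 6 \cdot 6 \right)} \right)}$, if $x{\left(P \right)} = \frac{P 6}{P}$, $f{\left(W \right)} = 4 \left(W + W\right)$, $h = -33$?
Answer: $5148$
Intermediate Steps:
$f{\left(W \right)} = 8 W$ ($f{\left(W \right)} = 4 \cdot 2 W = 8 W$)
$x{\left(P \right)} = 6$ ($x{\left(P \right)} = \frac{6 P}{P} = 6$)
$- 26 h x{\left(f{\left(\left(-4\right) 6 \cdot 6 \right)} \right)} = - 26 \left(-33\right) 6 = - \left(-858\right) 6 = \left(-1\right) \left(-5148\right) = 5148$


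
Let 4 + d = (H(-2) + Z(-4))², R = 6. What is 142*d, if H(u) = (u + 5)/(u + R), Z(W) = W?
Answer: 7455/8 ≈ 931.88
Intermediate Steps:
H(u) = (5 + u)/(6 + u) (H(u) = (u + 5)/(u + 6) = (5 + u)/(6 + u))
d = 105/16 (d = -4 + ((5 - 2)/(6 - 2) - 4)² = -4 + (3/4 - 4)² = -4 + ((¼)*3 - 4)² = -4 + (¾ - 4)² = -4 + (-13/4)² = -4 + 169/16 = 105/16 ≈ 6.5625)
142*d = 142*(105/16) = 7455/8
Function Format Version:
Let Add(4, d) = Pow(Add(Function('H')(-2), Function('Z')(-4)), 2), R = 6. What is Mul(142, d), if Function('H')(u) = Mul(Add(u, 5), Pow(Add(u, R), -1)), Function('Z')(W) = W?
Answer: Rational(7455, 8) ≈ 931.88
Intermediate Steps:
Function('H')(u) = Mul(Pow(Add(6, u), -1), Add(5, u)) (Function('H')(u) = Mul(Add(u, 5), Pow(Add(u, 6), -1)) = Mul(Add(5, u), Pow(Add(6, u), -1)) = Mul(Pow(Add(6, u), -1), Add(5, u)))
d = Rational(105, 16) (d = Add(-4, Pow(Add(Mul(Pow(Add(6, -2), -1), Add(5, -2)), -4), 2)) = Add(-4, Pow(Add(Mul(Pow(4, -1), 3), -4), 2)) = Add(-4, Pow(Add(Mul(Rational(1, 4), 3), -4), 2)) = Add(-4, Pow(Add(Rational(3, 4), -4), 2)) = Add(-4, Pow(Rational(-13, 4), 2)) = Add(-4, Rational(169, 16)) = Rational(105, 16) ≈ 6.5625)
Mul(142, d) = Mul(142, Rational(105, 16)) = Rational(7455, 8)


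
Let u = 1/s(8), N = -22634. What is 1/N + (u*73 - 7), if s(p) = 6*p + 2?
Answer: -1567417/282925 ≈ -5.5400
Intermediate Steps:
s(p) = 2 + 6*p
u = 1/50 (u = 1/(2 + 6*8) = 1/(2 + 48) = 1/50 ≈ 0.020000)
1/N + (u*73 - 7) = 1/(-22634) + ((1/50)*73 - 7) = -1/22634 + (73/50 - 7) = -1/22634 - 277/50 = -1567417/282925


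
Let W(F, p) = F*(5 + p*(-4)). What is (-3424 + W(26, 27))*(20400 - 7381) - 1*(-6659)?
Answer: -79435279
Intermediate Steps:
W(F, p) = F*(5 - 4*p)
(-3424 + W(26, 27))*(20400 - 7381) - 1*(-6659) = (-3424 + 26*(5 - 4*27))*(20400 - 7381) - 1*(-6659) = (-3424 + 26*(5 - 108))*13019 + 6659 = (-3424 + 26*(-103))*13019 + 6659 = (-3424 - 2678)*13019 + 6659 = -6102*13019 + 6659 = -79441938 + 6659 = -79435279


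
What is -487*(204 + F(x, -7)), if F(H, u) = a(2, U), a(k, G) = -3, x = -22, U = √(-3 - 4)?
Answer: -97887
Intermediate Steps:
U = I*√7 (U = √(-7) = I*√7 ≈ 2.6458*I)
F(H, u) = -3
-487*(204 + F(x, -7)) = -487*(204 - 3) = -487*201 = -97887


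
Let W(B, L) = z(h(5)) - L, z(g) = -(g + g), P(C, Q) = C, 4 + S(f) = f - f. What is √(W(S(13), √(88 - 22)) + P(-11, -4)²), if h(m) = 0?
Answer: √(121 - √66) ≈ 10.624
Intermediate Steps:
S(f) = -4 (S(f) = -4 + (f - f) = -4 + 0 = -4)
z(g) = -2*g
W(B, L) = -L (W(B, L) = -2*0 - L = 0 - L = -L)
√(W(S(13), √(88 - 22)) + P(-11, -4)²) = √(-√(88 - 22) + (-11)²) = √(-√66 + 121) = √(121 - √66)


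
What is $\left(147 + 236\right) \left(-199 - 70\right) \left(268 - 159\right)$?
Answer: $-11229943$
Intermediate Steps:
$\left(147 + 236\right) \left(-199 - 70\right) \left(268 - 159\right) = 383 \left(-269\right) 109 = \left(-103027\right) 109 = -11229943$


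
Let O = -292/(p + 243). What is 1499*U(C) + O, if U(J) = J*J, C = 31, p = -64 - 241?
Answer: 44656855/31 ≈ 1.4405e+6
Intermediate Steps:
p = -305
U(J) = J²
O = 146/31 (O = -292/(-305 + 243) = -292/(-62) = -292*(-1/62) = 146/31 ≈ 4.7097)
1499*U(C) + O = 1499*31² + 146/31 = 1499*961 + 146/31 = 1440539 + 146/31 = 44656855/31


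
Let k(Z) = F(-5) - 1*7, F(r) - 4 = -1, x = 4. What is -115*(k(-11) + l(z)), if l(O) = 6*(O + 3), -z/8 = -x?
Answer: -23690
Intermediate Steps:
F(r) = 3 (F(r) = 4 - 1 = 3)
z = 32 (z = -(-8)*4 = -8*(-4) = 32)
l(O) = 18 + 6*O (l(O) = 6*(3 + O) = 18 + 6*O)
k(Z) = -4 (k(Z) = 3 - 1*7 = 3 - 7 = -4)
-115*(k(-11) + l(z)) = -115*(-4 + (18 + 6*32)) = -115*(-4 + (18 + 192)) = -115*(-4 + 210) = -115*206 = -23690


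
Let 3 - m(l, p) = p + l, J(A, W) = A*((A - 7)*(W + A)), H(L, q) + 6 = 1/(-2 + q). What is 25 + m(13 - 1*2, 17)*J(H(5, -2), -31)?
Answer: 4937225/64 ≈ 77144.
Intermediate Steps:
H(L, q) = -6 + 1/(-2 + q)
J(A, W) = A*(-7 + A)*(A + W) (J(A, W) = A*((-7 + A)*(A + W)) = A*(-7 + A)*(A + W))
m(l, p) = 3 - l - p (m(l, p) = 3 - (p + l) = 3 - (l + p) = 3 + (-l - p) = 3 - l - p)
25 + m(13 - 1*2, 17)*J(H(5, -2), -31) = 25 + (3 - (13 - 1*2) - 1*17)*(((13 - 6*(-2))/(-2 - 2))*(((13 - 6*(-2))/(-2 - 2))² - 7*(13 - 6*(-2))/(-2 - 2) - 7*(-31) + ((13 - 6*(-2))/(-2 - 2))*(-31))) = 25 + (3 - (13 - 2) - 17)*(((13 + 12)/(-4))*(((13 + 12)/(-4))² - 7*(13 + 12)/(-4) + 217 + ((13 + 12)/(-4))*(-31))) = 25 + (3 - 1*11 - 17)*((-¼*25)*((-¼*25)² - (-7)*25/4 + 217 - ¼*25*(-31))) = 25 + (3 - 11 - 17)*(-25*((-25/4)² - 7*(-25/4) + 217 - 25/4*(-31))/4) = 25 - (-625)*(625/16 + 175/4 + 217 + 775/4)/4 = 25 - (-625)*7897/(4*16) = 25 - 25*(-197425/64) = 25 + 4935625/64 = 4937225/64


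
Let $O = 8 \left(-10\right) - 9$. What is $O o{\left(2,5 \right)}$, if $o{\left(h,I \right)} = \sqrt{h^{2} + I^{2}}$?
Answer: $- 89 \sqrt{29} \approx -479.28$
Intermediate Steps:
$o{\left(h,I \right)} = \sqrt{I^{2} + h^{2}}$
$O = -89$ ($O = -80 - 9 = -89$)
$O o{\left(2,5 \right)} = - 89 \sqrt{5^{2} + 2^{2}} = - 89 \sqrt{25 + 4} = - 89 \sqrt{29}$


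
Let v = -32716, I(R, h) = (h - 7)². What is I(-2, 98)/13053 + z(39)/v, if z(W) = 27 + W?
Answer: 135029849/213520974 ≈ 0.63240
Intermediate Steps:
I(R, h) = (-7 + h)²
I(-2, 98)/13053 + z(39)/v = (-7 + 98)²/13053 + (27 + 39)/(-32716) = 91²*(1/13053) + 66*(-1/32716) = 8281*(1/13053) - 33/16358 = 8281/13053 - 33/16358 = 135029849/213520974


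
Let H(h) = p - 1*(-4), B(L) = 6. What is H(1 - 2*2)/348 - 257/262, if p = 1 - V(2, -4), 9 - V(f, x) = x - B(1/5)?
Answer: -11638/11397 ≈ -1.0211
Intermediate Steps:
V(f, x) = 15 - x (V(f, x) = 9 - (x - 1*6) = 9 - (x - 6) = 9 - (-6 + x) = 9 + (6 - x) = 15 - x)
p = -18 (p = 1 - (15 - 1*(-4)) = 1 - (15 + 4) = 1 - 1*19 = 1 - 19 = -18)
H(h) = -14 (H(h) = -18 - 1*(-4) = -18 + 4 = -14)
H(1 - 2*2)/348 - 257/262 = -14/348 - 257/262 = -14*1/348 - 257*1/262 = -7/174 - 257/262 = -11638/11397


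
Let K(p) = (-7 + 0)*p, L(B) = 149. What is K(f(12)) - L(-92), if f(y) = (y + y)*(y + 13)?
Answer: -4349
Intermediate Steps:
f(y) = 2*y*(13 + y) (f(y) = (2*y)*(13 + y) = 2*y*(13 + y))
K(p) = -7*p
K(f(12)) - L(-92) = -14*12*(13 + 12) - 1*149 = -14*12*25 - 149 = -7*600 - 149 = -4200 - 149 = -4349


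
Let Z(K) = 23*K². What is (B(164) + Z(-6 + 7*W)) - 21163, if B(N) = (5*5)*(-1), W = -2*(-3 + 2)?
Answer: -19716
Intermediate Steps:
W = 2 (W = -2*(-1) = 2)
B(N) = -25 (B(N) = 25*(-1) = -25)
(B(164) + Z(-6 + 7*W)) - 21163 = (-25 + 23*(-6 + 7*2)²) - 21163 = (-25 + 23*(-6 + 14)²) - 21163 = (-25 + 23*8²) - 21163 = (-25 + 23*64) - 21163 = (-25 + 1472) - 21163 = 1447 - 21163 = -19716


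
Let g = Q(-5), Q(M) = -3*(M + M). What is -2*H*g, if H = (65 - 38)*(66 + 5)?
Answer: -115020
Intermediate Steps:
Q(M) = -6*M
g = 30 (g = -6*(-5) = 30)
H = 1917 (H = 27*71 = 1917)
-2*H*g = -3834*30 = -2*57510 = -115020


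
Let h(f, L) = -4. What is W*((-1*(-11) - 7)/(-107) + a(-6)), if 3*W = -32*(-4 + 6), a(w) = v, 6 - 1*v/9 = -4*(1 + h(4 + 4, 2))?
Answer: 370048/321 ≈ 1152.8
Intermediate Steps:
v = -54 (v = 54 - (-36)*(1 - 4) = 54 - (-36)*(-3) = 54 - 9*12 = 54 - 108 = -54)
a(w) = -54
W = -64/3 (W = (-32*(-4 + 6))/3 = (-32*2)/3 = (1/3)*(-64) = -64/3 ≈ -21.333)
W*((-1*(-11) - 7)/(-107) + a(-6)) = -64*((-1*(-11) - 7)/(-107) - 54)/3 = -64*((11 - 7)*(-1/107) - 54)/3 = -64*(4*(-1/107) - 54)/3 = -64*(-4/107 - 54)/3 = -64/3*(-5782/107) = 370048/321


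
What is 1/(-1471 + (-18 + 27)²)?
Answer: -1/1390 ≈ -0.00071942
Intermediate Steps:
1/(-1471 + (-18 + 27)²) = 1/(-1471 + 9²) = 1/(-1471 + 81) = 1/(-1390) = -1/1390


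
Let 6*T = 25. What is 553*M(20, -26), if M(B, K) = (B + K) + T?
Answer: -6083/6 ≈ -1013.8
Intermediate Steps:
T = 25/6 (T = (⅙)*25 = 25/6 ≈ 4.1667)
M(B, K) = 25/6 + B + K (M(B, K) = (B + K) + 25/6 = 25/6 + B + K)
553*M(20, -26) = 553*(25/6 + 20 - 26) = 553*(-11/6) = -6083/6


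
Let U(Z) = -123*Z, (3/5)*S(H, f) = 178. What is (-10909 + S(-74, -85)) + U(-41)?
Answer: -16708/3 ≈ -5569.3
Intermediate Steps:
S(H, f) = 890/3 (S(H, f) = (5/3)*178 = 890/3)
(-10909 + S(-74, -85)) + U(-41) = (-10909 + 890/3) - 123*(-41) = -31837/3 + 5043 = -16708/3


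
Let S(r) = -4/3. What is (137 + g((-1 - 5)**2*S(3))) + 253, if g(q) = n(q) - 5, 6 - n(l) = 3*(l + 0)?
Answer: 535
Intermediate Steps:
S(r) = -4/3 (S(r) = -4*1/3 = -4/3)
n(l) = 6 - 3*l (n(l) = 6 - 3*(l + 0) = 6 - 3*l)
g(q) = 1 - 3*q (g(q) = (6 - 3*q) - 5 = 1 - 3*q)
(137 + g((-1 - 5)**2*S(3))) + 253 = (137 + (1 - 3*(-1 - 5)**2*(-4)/3)) + 253 = (137 + (1 - 3*(-6)**2*(-4)/3)) + 253 = (137 + (1 - 108*(-4)/3)) + 253 = (137 + (1 - 3*(-48))) + 253 = (137 + (1 + 144)) + 253 = (137 + 145) + 253 = 282 + 253 = 535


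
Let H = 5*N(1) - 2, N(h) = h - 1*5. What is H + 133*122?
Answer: 16204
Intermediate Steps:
N(h) = -5 + h (N(h) = h - 5 = -5 + h)
H = -22 (H = 5*(-5 + 1) - 2 = 5*(-4) - 2 = -20 - 2 = -22)
H + 133*122 = -22 + 133*122 = -22 + 16226 = 16204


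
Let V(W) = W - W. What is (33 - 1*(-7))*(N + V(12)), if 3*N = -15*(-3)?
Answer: 600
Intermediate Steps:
V(W) = 0
N = 15 (N = (-15*(-3))/3 = (1/3)*45 = 15)
(33 - 1*(-7))*(N + V(12)) = (33 - 1*(-7))*(15 + 0) = (33 + 7)*15 = 40*15 = 600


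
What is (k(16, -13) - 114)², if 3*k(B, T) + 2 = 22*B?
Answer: 64/9 ≈ 7.1111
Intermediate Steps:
k(B, T) = -⅔ + 22*B/3 (k(B, T) = -⅔ + (22*B)/3 = -⅔ + 22*B/3)
(k(16, -13) - 114)² = ((-⅔ + (22/3)*16) - 114)² = ((-⅔ + 352/3) - 114)² = (350/3 - 114)² = (8/3)² = 64/9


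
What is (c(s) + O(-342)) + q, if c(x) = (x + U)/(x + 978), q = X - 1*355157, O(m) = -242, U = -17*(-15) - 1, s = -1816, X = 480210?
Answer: 52296590/419 ≈ 1.2481e+5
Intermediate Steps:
U = 254 (U = 255 - 1 = 254)
q = 125053 (q = 480210 - 1*355157 = 480210 - 355157 = 125053)
c(x) = (254 + x)/(978 + x) (c(x) = (x + 254)/(x + 978) = (254 + x)/(978 + x))
(c(s) + O(-342)) + q = ((254 - 1816)/(978 - 1816) - 242) + 125053 = (-1562/(-838) - 242) + 125053 = (-1/838*(-1562) - 242) + 125053 = (781/419 - 242) + 125053 = -100617/419 + 125053 = 52296590/419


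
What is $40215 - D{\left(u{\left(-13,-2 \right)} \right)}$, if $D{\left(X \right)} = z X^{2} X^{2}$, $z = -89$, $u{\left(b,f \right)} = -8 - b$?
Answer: $95840$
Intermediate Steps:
$D{\left(X \right)} = - 89 X^{4}$ ($D{\left(X \right)} = - 89 X^{2} X^{2} = - 89 X^{4}$)
$40215 - D{\left(u{\left(-13,-2 \right)} \right)} = 40215 - - 89 \left(-8 - -13\right)^{4} = 40215 - - 89 \left(-8 + 13\right)^{4} = 40215 - - 89 \cdot 5^{4} = 40215 - \left(-89\right) 625 = 40215 - -55625 = 40215 + 55625 = 95840$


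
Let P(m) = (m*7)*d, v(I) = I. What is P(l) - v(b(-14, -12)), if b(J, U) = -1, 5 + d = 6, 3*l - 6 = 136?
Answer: 997/3 ≈ 332.33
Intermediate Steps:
l = 142/3 (l = 2 + (⅓)*136 = 2 + 136/3 = 142/3 ≈ 47.333)
d = 1 (d = -5 + 6 = 1)
P(m) = 7*m (P(m) = (m*7)*1 = (7*m)*1 = 7*m)
P(l) - v(b(-14, -12)) = 7*(142/3) - 1*(-1) = 994/3 + 1 = 997/3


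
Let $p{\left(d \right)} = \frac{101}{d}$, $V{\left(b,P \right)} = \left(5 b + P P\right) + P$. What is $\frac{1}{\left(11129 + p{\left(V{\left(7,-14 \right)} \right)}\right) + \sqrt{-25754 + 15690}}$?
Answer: $\frac{262037699}{2916576466266} - \frac{47089 i \sqrt{629}}{1458288233133} \approx 8.9844 \cdot 10^{-5} - 8.0984 \cdot 10^{-7} i$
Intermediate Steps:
$V{\left(b,P \right)} = P + P^{2} + 5 b$ ($V{\left(b,P \right)} = \left(5 b + P^{2}\right) + P = \left(P^{2} + 5 b\right) + P = P + P^{2} + 5 b$)
$\frac{1}{\left(11129 + p{\left(V{\left(7,-14 \right)} \right)}\right) + \sqrt{-25754 + 15690}} = \frac{1}{\left(11129 + \frac{101}{-14 + \left(-14\right)^{2} + 5 \cdot 7}\right) + \sqrt{-25754 + 15690}} = \frac{1}{\left(11129 + \frac{101}{-14 + 196 + 35}\right) + \sqrt{-10064}} = \frac{1}{\left(11129 + \frac{101}{217}\right) + 4 i \sqrt{629}} = \frac{1}{\frac{2415094}{217} + 4 i \sqrt{629}}$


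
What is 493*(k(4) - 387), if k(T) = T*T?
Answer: -182903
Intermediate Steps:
k(T) = T²
493*(k(4) - 387) = 493*(4² - 387) = 493*(16 - 387) = 493*(-371) = -182903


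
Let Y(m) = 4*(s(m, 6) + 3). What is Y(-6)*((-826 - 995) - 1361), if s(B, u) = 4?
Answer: -89096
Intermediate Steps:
Y(m) = 28 (Y(m) = 4*(4 + 3) = 4*7 = 28)
Y(-6)*((-826 - 995) - 1361) = 28*((-826 - 995) - 1361) = 28*(-1821 - 1361) = 28*(-3182) = -89096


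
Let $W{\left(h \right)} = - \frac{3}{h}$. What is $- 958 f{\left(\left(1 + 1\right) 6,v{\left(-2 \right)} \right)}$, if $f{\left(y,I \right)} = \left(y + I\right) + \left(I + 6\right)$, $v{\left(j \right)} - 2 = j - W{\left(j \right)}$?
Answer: $-14370$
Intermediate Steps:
$v{\left(j \right)} = 2 + j + \frac{3}{j}$ ($v{\left(j \right)} = 2 + \left(j - - \frac{3}{j}\right) = 2 + \left(j + \frac{3}{j}\right) = 2 + j + \frac{3}{j}$)
$f{\left(y,I \right)} = 6 + y + 2 I$ ($f{\left(y,I \right)} = \left(I + y\right) + \left(6 + I\right) = 6 + y + 2 I$)
$- 958 f{\left(\left(1 + 1\right) 6,v{\left(-2 \right)} \right)} = - 958 \left(6 + \left(1 + 1\right) 6 + 2 \left(2 - 2 + \frac{3}{-2}\right)\right) = - 958 \left(6 + 2 \cdot 6 + 2 \left(2 - 2 + 3 \left(- \frac{1}{2}\right)\right)\right) = - 958 \left(6 + 12 + 2 \left(2 - 2 - \frac{3}{2}\right)\right) = - 958 \left(6 + 12 + 2 \left(- \frac{3}{2}\right)\right) = - 958 \left(6 + 12 - 3\right) = \left(-958\right) 15 = -14370$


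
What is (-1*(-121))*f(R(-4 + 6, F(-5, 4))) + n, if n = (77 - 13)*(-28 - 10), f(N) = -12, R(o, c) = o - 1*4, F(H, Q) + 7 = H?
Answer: -3884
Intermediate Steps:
F(H, Q) = -7 + H
R(o, c) = -4 + o (R(o, c) = o - 4 = -4 + o)
n = -2432 (n = 64*(-38) = -2432)
(-1*(-121))*f(R(-4 + 6, F(-5, 4))) + n = -1*(-121)*(-12) - 2432 = 121*(-12) - 2432 = -1452 - 2432 = -3884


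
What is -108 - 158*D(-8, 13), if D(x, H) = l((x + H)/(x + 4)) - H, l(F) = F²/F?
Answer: 4287/2 ≈ 2143.5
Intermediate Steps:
l(F) = F
D(x, H) = -H + (H + x)/(4 + x) (D(x, H) = (x + H)/(x + 4) - H = (H + x)/(4 + x) - H = -H + (H + x)/(4 + x))
-108 - 158*D(-8, 13) = -108 - 158*(13 - 8 - 1*13*(4 - 8))/(4 - 8) = -108 - 158*(13 - 8 - 1*13*(-4))/(-4) = -108 - (-79)*(13 - 8 + 52)/2 = -108 - (-79)*57/2 = -108 - 158*(-57/4) = -108 + 4503/2 = 4287/2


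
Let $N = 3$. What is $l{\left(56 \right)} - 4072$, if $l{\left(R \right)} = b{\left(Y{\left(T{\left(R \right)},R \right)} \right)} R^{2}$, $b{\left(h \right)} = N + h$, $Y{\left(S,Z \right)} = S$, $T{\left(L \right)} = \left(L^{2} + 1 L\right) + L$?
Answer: $10191064$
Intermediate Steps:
$T{\left(L \right)} = L^{2} + 2 L$ ($T{\left(L \right)} = \left(L^{2} + L\right) + L = \left(L + L^{2}\right) + L = L^{2} + 2 L$)
$b{\left(h \right)} = 3 + h$
$l{\left(R \right)} = R^{2} \left(3 + R \left(2 + R\right)\right)$ ($l{\left(R \right)} = \left(3 + R \left(2 + R\right)\right) R^{2} = R^{2} \left(3 + R \left(2 + R\right)\right)$)
$l{\left(56 \right)} - 4072 = 56^{2} \left(3 + 56 \left(2 + 56\right)\right) - 4072 = 3136 \left(3 + 56 \cdot 58\right) - 4072 = 3136 \left(3 + 3248\right) - 4072 = 3136 \cdot 3251 - 4072 = 10195136 - 4072 = 10191064$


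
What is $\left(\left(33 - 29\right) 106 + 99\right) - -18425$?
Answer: $18948$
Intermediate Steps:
$\left(\left(33 - 29\right) 106 + 99\right) - -18425 = \left(4 \cdot 106 + 99\right) + 18425 = \left(424 + 99\right) + 18425 = 523 + 18425 = 18948$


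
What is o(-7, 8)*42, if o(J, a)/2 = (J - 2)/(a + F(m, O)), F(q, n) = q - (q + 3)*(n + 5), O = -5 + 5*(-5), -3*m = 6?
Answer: -756/31 ≈ -24.387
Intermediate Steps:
m = -2 (m = -⅓*6 = -2)
O = -30 (O = -5 - 25 = -30)
F(q, n) = q - (3 + q)*(5 + n)
o(J, a) = 2*(-2 + J)/(23 + a) (o(J, a) = 2*((J - 2)/(a + (-15 - 4*(-2) - 3*(-30) - 1*(-30)*(-2)))) = 2*((-2 + J)/(a + (-15 + 8 + 90 - 60))) = 2*((-2 + J)/(a + 23)) = 2*((-2 + J)/(23 + a)) = 2*(-2 + J)/(23 + a))
o(-7, 8)*42 = (2*(-2 - 7)/(23 + 8))*42 = (2*(-9)/31)*42 = (2*(1/31)*(-9))*42 = -18/31*42 = -756/31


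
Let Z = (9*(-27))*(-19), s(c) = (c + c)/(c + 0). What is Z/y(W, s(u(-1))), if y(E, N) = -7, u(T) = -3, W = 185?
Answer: -4617/7 ≈ -659.57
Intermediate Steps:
s(c) = 2 (s(c) = (2*c)/c = 2)
Z = 4617 (Z = -243*(-19) = 4617)
Z/y(W, s(u(-1))) = 4617/(-7) = 4617*(-⅐) = -4617/7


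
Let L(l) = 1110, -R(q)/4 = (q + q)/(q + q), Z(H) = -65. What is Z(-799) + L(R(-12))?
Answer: 1045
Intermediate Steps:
R(q) = -4 (R(q) = -4*(q + q)/(q + q) = -4*2*q/(2*q) = -4*2*q*1/(2*q) = -4*1 = -4)
Z(-799) + L(R(-12)) = -65 + 1110 = 1045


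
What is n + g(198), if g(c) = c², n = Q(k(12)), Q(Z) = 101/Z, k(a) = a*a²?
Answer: 67744613/1728 ≈ 39204.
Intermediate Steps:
k(a) = a³
n = 101/1728 (n = 101/(12³) = 101/1728 ≈ 0.058449)
n + g(198) = 101/1728 + 198² = 101/1728 + 39204 = 67744613/1728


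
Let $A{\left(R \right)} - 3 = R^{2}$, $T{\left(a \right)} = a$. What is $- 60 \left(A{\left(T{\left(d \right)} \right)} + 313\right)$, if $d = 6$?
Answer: $-21120$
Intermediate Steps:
$A{\left(R \right)} = 3 + R^{2}$
$- 60 \left(A{\left(T{\left(d \right)} \right)} + 313\right) = - 60 \left(\left(3 + 6^{2}\right) + 313\right) = - 60 \left(\left(3 + 36\right) + 313\right) = - 60 \left(39 + 313\right) = \left(-60\right) 352 = -21120$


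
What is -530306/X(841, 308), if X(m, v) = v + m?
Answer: -530306/1149 ≈ -461.54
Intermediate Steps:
X(m, v) = m + v
-530306/X(841, 308) = -530306/(841 + 308) = -530306/1149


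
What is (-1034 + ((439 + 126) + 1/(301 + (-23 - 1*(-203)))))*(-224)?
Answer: 50531712/481 ≈ 1.0506e+5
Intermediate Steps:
(-1034 + ((439 + 126) + 1/(301 + (-23 - 1*(-203)))))*(-224) = (-1034 + (565 + 1/(301 + (-23 + 203))))*(-224) = (-1034 + (565 + 1/(301 + 180)))*(-224) = (-1034 + (565 + 1/481))*(-224) = (-1034 + 271766/481)*(-224) = -225588/481*(-224) = 50531712/481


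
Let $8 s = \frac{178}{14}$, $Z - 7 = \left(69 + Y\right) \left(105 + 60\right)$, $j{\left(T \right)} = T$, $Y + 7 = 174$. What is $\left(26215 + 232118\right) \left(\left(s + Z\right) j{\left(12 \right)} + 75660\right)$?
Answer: $\frac{1964003240799}{14} \approx 1.4029 \cdot 10^{11}$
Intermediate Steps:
$Y = 167$ ($Y = -7 + 174 = 167$)
$Z = 38947$ ($Z = 7 + \left(69 + 167\right) \left(105 + 60\right) = 7 + 236 \cdot 165 = 7 + 38940 = 38947$)
$s = \frac{89}{56}$ ($s = \frac{178 \cdot \frac{1}{14}}{8} = \frac{1}{8} \cdot \frac{89}{7} = \frac{89}{56} \approx 1.5893$)
$\left(26215 + 232118\right) \left(\left(s + Z\right) j{\left(12 \right)} + 75660\right) = \left(26215 + 232118\right) \left(\left(\frac{89}{56} + 38947\right) 12 + 75660\right) = 258333 \left(\frac{2181121}{56} \cdot 12 + 75660\right) = 258333 \left(\frac{6543363}{14} + 75660\right) = 258333 \cdot \frac{7602603}{14} = \frac{1964003240799}{14}$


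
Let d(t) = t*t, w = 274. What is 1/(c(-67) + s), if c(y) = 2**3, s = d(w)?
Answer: 1/75084 ≈ 1.3318e-5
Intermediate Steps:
d(t) = t**2
s = 75076 (s = 274**2 = 75076)
c(y) = 8
1/(c(-67) + s) = 1/(8 + 75076) = 1/75084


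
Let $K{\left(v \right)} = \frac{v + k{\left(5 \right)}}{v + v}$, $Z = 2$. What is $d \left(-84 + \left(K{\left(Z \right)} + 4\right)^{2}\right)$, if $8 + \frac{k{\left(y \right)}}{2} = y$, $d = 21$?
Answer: $-1575$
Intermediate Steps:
$k{\left(y \right)} = -16 + 2 y$
$K{\left(v \right)} = \frac{-6 + v}{2 v}$ ($K{\left(v \right)} = \frac{v + \left(-16 + 2 \cdot 5\right)}{v + v} = \frac{v + \left(-16 + 10\right)}{2 v} = \left(v - 6\right) \frac{1}{2 v} = \left(-6 + v\right) \frac{1}{2 v} = \frac{-6 + v}{2 v}$)
$d \left(-84 + \left(K{\left(Z \right)} + 4\right)^{2}\right) = 21 \left(-84 + \left(\frac{-6 + 2}{2 \cdot 2} + 4\right)^{2}\right) = 21 \left(-84 + \left(\frac{1}{2} \cdot \frac{1}{2} \left(-4\right) + 4\right)^{2}\right) = 21 \left(-84 + \left(-1 + 4\right)^{2}\right) = 21 \left(-84 + 3^{2}\right) = 21 \left(-84 + 9\right) = 21 \left(-75\right) = -1575$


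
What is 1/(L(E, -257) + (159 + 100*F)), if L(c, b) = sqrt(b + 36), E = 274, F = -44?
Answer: -4241/17986302 - I*sqrt(221)/17986302 ≈ -0.00023579 - 8.2652e-7*I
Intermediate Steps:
L(c, b) = sqrt(36 + b)
1/(L(E, -257) + (159 + 100*F)) = 1/(sqrt(36 - 257) + (159 + 100*(-44))) = 1/(sqrt(-221) + (159 - 4400)) = 1/(I*sqrt(221) - 4241) = 1/(-4241 + I*sqrt(221))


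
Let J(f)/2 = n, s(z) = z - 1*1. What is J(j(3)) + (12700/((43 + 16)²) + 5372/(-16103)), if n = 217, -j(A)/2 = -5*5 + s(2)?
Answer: 24513479830/56054543 ≈ 437.31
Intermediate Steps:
s(z) = -1 + z (s(z) = z - 1 = -1 + z)
j(A) = 48 (j(A) = -2*(-5*5 + (-1 + 2)) = -2*(-25 + 1) = -2*(-24) = 48)
J(f) = 434 (J(f) = 2*217 = 434)
J(j(3)) + (12700/((43 + 16)²) + 5372/(-16103)) = 434 + (12700/((43 + 16)²) + 5372/(-16103)) = 434 + (12700/(59²) + 5372*(-1/16103)) = 434 + (12700/3481 - 5372/16103) = 434 + 185808168/56054543 = 24513479830/56054543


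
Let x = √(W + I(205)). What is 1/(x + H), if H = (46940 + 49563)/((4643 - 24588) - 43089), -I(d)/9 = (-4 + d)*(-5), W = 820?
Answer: 6082970102/39187145234931 + 3973285156*√9865/39187145234931 ≈ 0.010226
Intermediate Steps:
I(d) = -180 + 45*d (I(d) = -9*(-4 + d)*(-5) = -9*(20 - 5*d) = -180 + 45*d)
H = -96503/63034 (H = 96503/(-19945 - 43089) = 96503/(-63034) = 96503*(-1/63034) = -96503/63034 ≈ -1.5310)
x = √9865 (x = √(820 + (-180 + 45*205)) = √(820 + (-180 + 9225)) = √(820 + 9045) = √9865 ≈ 99.323)
1/(x + H) = 1/(√9865 - 96503/63034) = 1/(-96503/63034 + √9865)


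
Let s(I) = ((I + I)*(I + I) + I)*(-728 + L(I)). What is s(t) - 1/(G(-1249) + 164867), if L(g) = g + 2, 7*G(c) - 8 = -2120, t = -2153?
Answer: -61485902501287056/1151957 ≈ -5.3375e+10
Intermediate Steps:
G(c) = -2112/7 (G(c) = 8/7 + (⅐)*(-2120) = 8/7 - 2120/7 = -2112/7)
L(g) = 2 + g
s(I) = (-726 + I)*(I + 4*I²) (s(I) = ((I + I)*(I + I) + I)*(-728 + (2 + I)) = ((2*I)*(2*I) + I)*(-726 + I) = (4*I² + I)*(-726 + I) = (I + 4*I²)*(-726 + I) = (-726 + I)*(I + 4*I²))
s(t) - 1/(G(-1249) + 164867) = -2153*(-726 - 2903*(-2153) + 4*(-2153)²) - 1/(-2112/7 + 164867) = -2153*(-726 + 6250159 + 4*4635409) - 1/1151957/7 = -2153*(-726 + 6250159 + 18541636) - 1*7/1151957 = -2153*24791069 - 7/1151957 = -53375171557 - 7/1151957 = -61485902501287056/1151957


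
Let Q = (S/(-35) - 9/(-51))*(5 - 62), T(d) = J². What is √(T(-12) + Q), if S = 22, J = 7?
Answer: 2*√6617590/595 ≈ 8.6469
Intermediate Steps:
T(d) = 49 (T(d) = 7² = 49)
Q = 15333/595 (Q = (22/(-35) - 9/(-51))*(5 - 62) = (22*(-1/35) - 9*(-1/51))*(-57) = (-22/35 + 3/17)*(-57) = -269/595*(-57) = 15333/595 ≈ 25.770)
√(T(-12) + Q) = √(49 + 15333/595) = √(44488/595) = 2*√6617590/595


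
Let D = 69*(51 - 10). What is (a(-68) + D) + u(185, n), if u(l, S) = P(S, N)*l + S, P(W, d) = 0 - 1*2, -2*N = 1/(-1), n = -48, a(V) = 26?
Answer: 2437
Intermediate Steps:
N = 1/2 (N = -1/2/(-1) = -1/2*(-1) = 1/2 ≈ 0.50000)
P(W, d) = -2 (P(W, d) = 0 - 2 = -2)
D = 2829 (D = 69*41 = 2829)
u(l, S) = S - 2*l (u(l, S) = -2*l + S = S - 2*l)
(a(-68) + D) + u(185, n) = (26 + 2829) + (-48 - 2*185) = 2855 + (-48 - 370) = 2855 - 418 = 2437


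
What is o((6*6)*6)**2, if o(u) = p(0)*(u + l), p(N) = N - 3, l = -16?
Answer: 360000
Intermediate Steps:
p(N) = -3 + N
o(u) = 48 - 3*u (o(u) = (-3 + 0)*(u - 16) = -3*(-16 + u) = 48 - 3*u)
o((6*6)*6)**2 = (48 - 3*6*6*6)**2 = (48 - 108*6)**2 = (48 - 3*216)**2 = (48 - 648)**2 = (-600)**2 = 360000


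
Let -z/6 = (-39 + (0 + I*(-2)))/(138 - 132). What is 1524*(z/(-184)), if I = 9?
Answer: -21717/46 ≈ -472.11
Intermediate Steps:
z = 57 (z = -6*(-39 + (0 + 9*(-2)))/(138 - 132) = -6*(-39 + (0 - 18))/6 = -6*(-39 - 18)/6 = -(-342)/6 = -6*(-19/2) = 57)
1524*(z/(-184)) = 1524*(57/(-184)) = 1524*(57*(-1/184)) = 1524*(-57/184) = -21717/46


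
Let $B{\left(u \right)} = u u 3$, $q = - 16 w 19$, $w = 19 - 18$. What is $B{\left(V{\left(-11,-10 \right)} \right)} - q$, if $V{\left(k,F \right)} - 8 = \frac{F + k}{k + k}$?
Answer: $\frac{263563}{484} \approx 544.55$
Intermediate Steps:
$w = 1$ ($w = 19 - 18 = 1$)
$V{\left(k,F \right)} = 8 + \frac{F + k}{2 k}$ ($V{\left(k,F \right)} = 8 + \frac{F + k}{k + k} = 8 + \frac{F + k}{2 k}$)
$q = -304$ ($q = \left(-16\right) 1 \cdot 19 = \left(-16\right) 19 = -304$)
$B{\left(u \right)} = 3 u^{2}$ ($B{\left(u \right)} = u^{2} \cdot 3 = 3 u^{2}$)
$B{\left(V{\left(-11,-10 \right)} \right)} - q = 3 \left(\frac{-10 + 17 \left(-11\right)}{2 \left(-11\right)}\right)^{2} - -304 = 3 \left(\frac{1}{2} \left(- \frac{1}{11}\right) \left(-10 - 187\right)\right)^{2} + 304 = 3 \left(\frac{1}{2} \left(- \frac{1}{11}\right) \left(-197\right)\right)^{2} + 304 = 3 \left(\frac{197}{22}\right)^{2} + 304 = 3 \cdot \frac{38809}{484} + 304 = \frac{116427}{484} + 304 = \frac{263563}{484}$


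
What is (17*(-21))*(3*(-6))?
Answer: 6426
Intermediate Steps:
(17*(-21))*(3*(-6)) = -357*(-18) = 6426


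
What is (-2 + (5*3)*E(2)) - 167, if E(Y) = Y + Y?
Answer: -109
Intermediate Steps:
E(Y) = 2*Y
(-2 + (5*3)*E(2)) - 167 = (-2 + (5*3)*(2*2)) - 167 = (-2 + 15*4) - 167 = (-2 + 60) - 167 = 58 - 167 = -109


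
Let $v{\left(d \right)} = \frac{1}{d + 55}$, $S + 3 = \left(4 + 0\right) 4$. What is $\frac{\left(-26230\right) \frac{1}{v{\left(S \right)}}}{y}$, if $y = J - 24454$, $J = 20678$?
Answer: $\frac{222955}{472} \approx 472.36$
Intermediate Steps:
$S = 13$ ($S = -3 + \left(4 + 0\right) 4 = -3 + 4 \cdot 4 = -3 + 16 = 13$)
$v{\left(d \right)} = \frac{1}{55 + d}$
$y = -3776$ ($y = 20678 - 24454 = -3776$)
$\frac{\left(-26230\right) \frac{1}{v{\left(S \right)}}}{y} = \frac{\left(-26230\right) \frac{1}{\frac{1}{55 + 13}}}{-3776} = - \frac{26230}{\frac{1}{68}} \left(- \frac{1}{3776}\right) = - 26230 \frac{1}{\frac{1}{68}} \left(- \frac{1}{3776}\right) = \left(-26230\right) 68 \left(- \frac{1}{3776}\right) = \left(-1783640\right) \left(- \frac{1}{3776}\right) = \frac{222955}{472}$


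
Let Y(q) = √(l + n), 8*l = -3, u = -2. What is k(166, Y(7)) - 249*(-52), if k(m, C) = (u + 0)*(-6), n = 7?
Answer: 12960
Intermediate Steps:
l = -3/8 (l = (⅛)*(-3) = -3/8 ≈ -0.37500)
Y(q) = √106/4 (Y(q) = √(-3/8 + 7) = √(53/8) = √106/4)
k(m, C) = 12 (k(m, C) = (-2 + 0)*(-6) = -2*(-6) = 12)
k(166, Y(7)) - 249*(-52) = 12 - 249*(-52) = 12 + 12948 = 12960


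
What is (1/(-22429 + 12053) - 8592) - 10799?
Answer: -201201017/10376 ≈ -19391.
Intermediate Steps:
(1/(-22429 + 12053) - 8592) - 10799 = (1/(-10376) - 8592) - 10799 = (-1/10376 - 8592) - 10799 = -89150593/10376 - 10799 = -201201017/10376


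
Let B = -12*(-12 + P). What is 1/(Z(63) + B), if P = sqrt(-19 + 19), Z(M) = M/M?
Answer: 1/145 ≈ 0.0068966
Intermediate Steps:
Z(M) = 1
P = 0 (P = sqrt(0) = 0)
B = 144 (B = -12*(-12 + 0) = -12*(-12) = 144)
1/(Z(63) + B) = 1/(1 + 144) = 1/145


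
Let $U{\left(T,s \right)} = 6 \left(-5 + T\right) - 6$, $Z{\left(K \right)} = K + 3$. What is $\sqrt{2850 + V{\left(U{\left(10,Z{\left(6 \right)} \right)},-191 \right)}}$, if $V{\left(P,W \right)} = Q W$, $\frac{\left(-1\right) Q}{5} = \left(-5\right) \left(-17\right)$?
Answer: $5 \sqrt{3361} \approx 289.87$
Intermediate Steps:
$Z{\left(K \right)} = 3 + K$
$U{\left(T,s \right)} = -36 + 6 T$ ($U{\left(T,s \right)} = \left(-30 + 6 T\right) - 6 = -36 + 6 T$)
$Q = -425$ ($Q = - 5 \left(\left(-5\right) \left(-17\right)\right) = \left(-5\right) 85 = -425$)
$V{\left(P,W \right)} = - 425 W$
$\sqrt{2850 + V{\left(U{\left(10,Z{\left(6 \right)} \right)},-191 \right)}} = \sqrt{2850 - -81175} = \sqrt{2850 + 81175} = \sqrt{84025} = 5 \sqrt{3361}$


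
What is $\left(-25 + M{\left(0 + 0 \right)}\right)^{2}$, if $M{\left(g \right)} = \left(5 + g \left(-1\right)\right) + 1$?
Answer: $361$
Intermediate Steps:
$M{\left(g \right)} = 6 - g$ ($M{\left(g \right)} = \left(5 - g\right) + 1 = 6 - g$)
$\left(-25 + M{\left(0 + 0 \right)}\right)^{2} = \left(-25 + \left(6 - \left(0 + 0\right)\right)\right)^{2} = \left(-25 + \left(6 - 0\right)\right)^{2} = \left(-25 + \left(6 + 0\right)\right)^{2} = \left(-25 + 6\right)^{2} = \left(-19\right)^{2} = 361$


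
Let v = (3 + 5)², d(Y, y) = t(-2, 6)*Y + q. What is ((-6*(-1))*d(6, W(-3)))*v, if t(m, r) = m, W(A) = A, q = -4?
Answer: -6144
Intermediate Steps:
d(Y, y) = -4 - 2*Y (d(Y, y) = -2*Y - 4 = -4 - 2*Y)
v = 64 (v = 8² = 64)
((-6*(-1))*d(6, W(-3)))*v = ((-6*(-1))*(-4 - 2*6))*64 = (6*(-4 - 12))*64 = (6*(-16))*64 = -96*64 = -6144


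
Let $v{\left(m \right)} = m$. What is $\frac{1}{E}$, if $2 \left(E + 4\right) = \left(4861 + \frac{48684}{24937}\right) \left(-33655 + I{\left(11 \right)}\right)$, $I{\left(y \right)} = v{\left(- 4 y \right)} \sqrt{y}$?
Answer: $- \frac{203548558070829774}{16656336761823473658283825} + \frac{266116063507096 \sqrt{11}}{16656336761823473658283825} \approx -1.2168 \cdot 10^{-8}$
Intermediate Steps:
$I{\left(y \right)} = - 4 y^{\frac{3}{2}}$ ($I{\left(y \right)} = - 4 y \sqrt{y} = - 4 y^{\frac{3}{2}}$)
$E = - \frac{4081255926351}{49874} - \frac{242534882 \sqrt{11}}{2267}$ ($E = -4 + \frac{\left(4861 + \frac{48684}{24937}\right) \left(-33655 - 4 \cdot 11^{\frac{3}{2}}\right)}{2} = -4 + \frac{\left(4861 + 48684 \cdot \frac{1}{24937}\right) \left(-33655 - 4 \cdot 11 \sqrt{11}\right)}{2} = -4 + \frac{\left(4861 + \frac{48684}{24937}\right) \left(-33655 - 44 \sqrt{11}\right)}{2} = -4 + \frac{\frac{121267441}{24937} \left(-33655 - 44 \sqrt{11}\right)}{2} = -4 + \frac{- \frac{4081255726855}{24937} - \frac{485069764 \sqrt{11}}{2267}}{2} = -4 - \left(\frac{4081255726855}{49874} + \frac{242534882 \sqrt{11}}{2267}\right) = - \frac{4081255926351}{49874} - \frac{242534882 \sqrt{11}}{2267} \approx -8.2186 \cdot 10^{7}$)
$\frac{1}{E} = \frac{1}{- \frac{4081255926351}{49874} - \frac{242534882 \sqrt{11}}{2267}}$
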